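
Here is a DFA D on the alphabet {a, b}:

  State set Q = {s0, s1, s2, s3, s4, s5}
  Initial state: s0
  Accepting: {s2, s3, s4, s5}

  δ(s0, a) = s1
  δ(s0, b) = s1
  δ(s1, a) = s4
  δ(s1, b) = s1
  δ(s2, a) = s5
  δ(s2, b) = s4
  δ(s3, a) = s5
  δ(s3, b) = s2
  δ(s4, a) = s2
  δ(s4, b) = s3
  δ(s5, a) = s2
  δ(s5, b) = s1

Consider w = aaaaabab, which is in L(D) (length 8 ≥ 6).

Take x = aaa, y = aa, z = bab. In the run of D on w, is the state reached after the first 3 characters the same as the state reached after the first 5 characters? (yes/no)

yes

Run of D on the first 5 characters of w = a a a a a:
  step 0: s0  (start)
  step 1: s1  (read a: s0→s1)
  step 2: s4  (read a: s1→s4)
  step 3: s2  (read a: s4→s2)
  step 4: s5  (read a: s2→s5)
  step 5: s2  (read a: s5→s2)

After x (step 3): s2. After xy (step 5): s2.
They match, so y = aa drives D around a cycle from s2 back to itself; pumping y any number of times keeps D in s2 before reading z, and xyⁱz ∈ L(D) for every i ≥ 0.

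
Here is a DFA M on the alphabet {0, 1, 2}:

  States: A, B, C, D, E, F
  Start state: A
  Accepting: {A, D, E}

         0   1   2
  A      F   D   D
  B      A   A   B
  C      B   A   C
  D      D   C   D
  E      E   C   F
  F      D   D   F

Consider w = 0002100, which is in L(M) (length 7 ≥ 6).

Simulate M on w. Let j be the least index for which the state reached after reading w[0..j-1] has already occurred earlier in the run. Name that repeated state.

Run of M on w = 0 0 0 2 1 0 0:
  step 0: A  (start)
  step 1: F  (read 0: A→F)
  step 2: D  (read 0: F→D)
  step 3: D  (read 0: D→D)   ← first repeat (D seen earlier)
  step 4: D  (read 2: D→D)
  step 5: C  (read 1: D→C)
  step 6: B  (read 0: C→B)
  step 7: A  (read 0: B→A)

The earliest repeat is at step j = 3: M is in D, which it already visited at step i = 2.

D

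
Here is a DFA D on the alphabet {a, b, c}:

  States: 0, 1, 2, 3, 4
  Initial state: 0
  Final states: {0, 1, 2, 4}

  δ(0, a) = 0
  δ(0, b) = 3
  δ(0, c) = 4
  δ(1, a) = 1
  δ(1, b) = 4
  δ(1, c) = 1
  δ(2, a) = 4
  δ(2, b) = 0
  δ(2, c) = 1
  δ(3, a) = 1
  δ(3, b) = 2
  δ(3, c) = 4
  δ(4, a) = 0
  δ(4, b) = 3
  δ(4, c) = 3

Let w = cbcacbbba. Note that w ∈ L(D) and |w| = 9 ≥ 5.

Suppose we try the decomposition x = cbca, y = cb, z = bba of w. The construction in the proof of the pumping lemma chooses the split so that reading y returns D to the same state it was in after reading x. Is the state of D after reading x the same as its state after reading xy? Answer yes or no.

no

Run of D on the first 6 characters of w = c b c a c b:
  step 0: 0  (start)
  step 1: 4  (read c: 0→4)
  step 2: 3  (read b: 4→3)
  step 3: 4  (read c: 3→4)
  step 4: 0  (read a: 4→0)
  step 5: 4  (read c: 0→4)
  step 6: 3  (read b: 4→3)

After x (step 4): 0. After xy (step 6): 3.
They differ (0 ≠ 3), so y is not a cycle from the state after x; this split is not the one the pumping-lemma construction produces, and pumping y need not keep the string in L(D).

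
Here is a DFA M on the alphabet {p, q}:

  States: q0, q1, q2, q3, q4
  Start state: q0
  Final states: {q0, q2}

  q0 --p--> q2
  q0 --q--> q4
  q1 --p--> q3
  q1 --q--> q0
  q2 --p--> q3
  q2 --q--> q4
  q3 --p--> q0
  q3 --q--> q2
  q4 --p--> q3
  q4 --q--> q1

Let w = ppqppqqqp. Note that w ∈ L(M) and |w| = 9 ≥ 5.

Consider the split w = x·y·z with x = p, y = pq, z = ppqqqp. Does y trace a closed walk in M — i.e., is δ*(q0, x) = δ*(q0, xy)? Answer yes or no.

Run of M on the first 3 characters of w = p p q:
  step 0: q0  (start)
  step 1: q2  (read p: q0→q2)
  step 2: q3  (read p: q2→q3)
  step 3: q2  (read q: q3→q2)

After x (step 1): q2. After xy (step 3): q2.
They match, so y = pq drives M around a cycle from q2 back to itself; pumping y any number of times keeps M in q2 before reading z, and xyⁱz ∈ L(M) for every i ≥ 0.

yes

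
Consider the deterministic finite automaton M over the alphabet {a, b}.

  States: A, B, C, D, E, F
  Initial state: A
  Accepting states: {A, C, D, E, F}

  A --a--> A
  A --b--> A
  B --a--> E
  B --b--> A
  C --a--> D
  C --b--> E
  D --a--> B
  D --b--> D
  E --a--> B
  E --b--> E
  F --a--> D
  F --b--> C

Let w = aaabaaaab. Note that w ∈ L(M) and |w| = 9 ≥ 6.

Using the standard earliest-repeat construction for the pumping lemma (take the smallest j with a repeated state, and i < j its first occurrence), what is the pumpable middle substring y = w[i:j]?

a

Run of M on w = a a a b a a a a b:
  step 0: A  (start)
  step 1: A  (read a: A→A)   ← first repeat (A seen earlier)
  step 2: A  (read a: A→A)
  step 3: A  (read a: A→A)
  step 4: A  (read b: A→A)
  step 5: A  (read a: A→A)
  step 6: A  (read a: A→A)
  step 7: A  (read a: A→A)
  step 8: A  (read a: A→A)
  step 9: A  (read b: A→A)

So i = 0, j = 1, giving x = w[0:0] = ε, y = w[0:1] = a, z = w[1:9] = aabaaaab.
Check: |xy| = 1 ≤ 6 and |y| = 1 ≥ 1. Reading y takes M from A back to A, so every xyⁱz is accepted.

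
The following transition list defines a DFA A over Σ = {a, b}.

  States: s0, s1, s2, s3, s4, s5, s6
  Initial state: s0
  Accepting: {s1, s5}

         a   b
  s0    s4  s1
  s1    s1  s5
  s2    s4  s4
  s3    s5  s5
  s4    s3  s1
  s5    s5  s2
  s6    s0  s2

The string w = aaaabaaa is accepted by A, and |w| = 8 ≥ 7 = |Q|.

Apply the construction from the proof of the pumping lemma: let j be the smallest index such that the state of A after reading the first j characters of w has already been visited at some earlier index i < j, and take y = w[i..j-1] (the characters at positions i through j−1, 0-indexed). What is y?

State sequence: s0 -a-> s4 -a-> s3 -a-> s5 -a-> s5 -b-> s2 -a-> s4 -a-> s3 -a-> s5
First repeat at step 4: s5 was already visited.

So i = 3, j = 4, giving x = w[0:3] = aaa, y = w[3:4] = a, z = w[4:8] = baaa.
Check: |xy| = 4 ≤ 7 and |y| = 1 ≥ 1. Reading y takes A from s5 back to s5, so every xyⁱz is accepted.

a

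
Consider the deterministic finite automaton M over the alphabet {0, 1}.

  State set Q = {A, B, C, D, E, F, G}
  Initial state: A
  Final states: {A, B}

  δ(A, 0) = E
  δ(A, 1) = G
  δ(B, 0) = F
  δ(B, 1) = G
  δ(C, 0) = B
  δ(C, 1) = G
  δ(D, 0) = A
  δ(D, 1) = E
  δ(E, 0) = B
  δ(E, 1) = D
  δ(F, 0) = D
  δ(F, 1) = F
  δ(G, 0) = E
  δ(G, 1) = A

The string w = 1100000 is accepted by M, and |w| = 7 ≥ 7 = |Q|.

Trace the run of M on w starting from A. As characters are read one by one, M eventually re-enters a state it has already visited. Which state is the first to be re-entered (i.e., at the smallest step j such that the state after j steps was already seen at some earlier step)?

State sequence: A -1-> G -1-> A -0-> E -0-> B -0-> F -0-> D -0-> A
First repeat at step 2: A was already visited.

The earliest repeat is at step j = 2: M is in A, which it already visited at step i = 0.
Since M has 7 states, any run of length ≥ 7 visits 7+1 states, so by pigeonhole some state repeats within the first 7 steps — that repeat gives the pumpable loop.

A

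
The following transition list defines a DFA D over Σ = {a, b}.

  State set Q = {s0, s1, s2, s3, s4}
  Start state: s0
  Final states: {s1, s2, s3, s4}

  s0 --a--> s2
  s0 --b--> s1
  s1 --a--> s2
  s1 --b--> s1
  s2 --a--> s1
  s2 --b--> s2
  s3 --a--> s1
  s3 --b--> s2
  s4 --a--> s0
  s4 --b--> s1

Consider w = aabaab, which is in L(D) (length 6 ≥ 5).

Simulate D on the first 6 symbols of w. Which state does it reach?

s1

Run of D on the first 6 characters of w = a a b a a b:
  step 0: s0  (start)
  step 1: s2  (read a: s0→s2)
  step 2: s1  (read a: s2→s1)
  step 3: s1  (read b: s1→s1)
  step 4: s2  (read a: s1→s2)
  step 5: s1  (read a: s2→s1)
  step 6: s1  (read b: s1→s1)

After reading 6 characters, D is in state s1.
(This kind of state-tracing is the core of the pumping-lemma construction: with 5 states, pigeonhole forces a repeat within the first 5 steps.)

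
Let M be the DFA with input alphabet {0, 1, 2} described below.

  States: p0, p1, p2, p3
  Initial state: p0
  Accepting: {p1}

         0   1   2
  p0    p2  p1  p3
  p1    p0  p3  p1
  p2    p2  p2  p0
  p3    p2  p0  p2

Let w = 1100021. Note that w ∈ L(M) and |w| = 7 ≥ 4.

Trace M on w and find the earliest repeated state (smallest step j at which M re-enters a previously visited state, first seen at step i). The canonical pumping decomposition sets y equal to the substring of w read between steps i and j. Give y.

0

State sequence: p0 -1-> p1 -1-> p3 -0-> p2 -0-> p2 -0-> p2 -2-> p0 -1-> p1
First repeat at step 4: p2 was already visited.

So i = 3, j = 4, giving x = w[0:3] = 110, y = w[3:4] = 0, z = w[4:7] = 021.
Check: |xy| = 4 ≤ 4 and |y| = 1 ≥ 1. Reading y takes M from p2 back to p2, so every xyⁱz is accepted.
With |Q| = 4, pigeonhole forces a state repeat no later than step 4; the substring read between the first and second visits to that state can be pumped.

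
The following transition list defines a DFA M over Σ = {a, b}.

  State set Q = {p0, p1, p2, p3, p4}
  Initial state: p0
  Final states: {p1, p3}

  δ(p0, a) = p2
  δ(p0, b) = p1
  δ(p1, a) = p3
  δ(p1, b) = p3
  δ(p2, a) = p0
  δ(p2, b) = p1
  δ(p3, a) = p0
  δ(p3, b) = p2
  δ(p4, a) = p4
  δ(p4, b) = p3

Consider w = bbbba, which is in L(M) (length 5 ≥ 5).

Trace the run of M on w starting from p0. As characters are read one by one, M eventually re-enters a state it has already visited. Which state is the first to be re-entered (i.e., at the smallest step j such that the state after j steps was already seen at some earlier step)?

Run of M on w = b b b b a:
  step 0: p0  (start)
  step 1: p1  (read b: p0→p1)
  step 2: p3  (read b: p1→p3)
  step 3: p2  (read b: p3→p2)
  step 4: p1  (read b: p2→p1)   ← first repeat (p1 seen earlier)
  step 5: p3  (read a: p1→p3)

The earliest repeat is at step j = 4: M is in p1, which it already visited at step i = 1.
The DFA has 5 states, so the proof of the pumping lemma guarantees a repeated state among the first 5+1 visited; the segment between the two visits is the pumpable y.

p1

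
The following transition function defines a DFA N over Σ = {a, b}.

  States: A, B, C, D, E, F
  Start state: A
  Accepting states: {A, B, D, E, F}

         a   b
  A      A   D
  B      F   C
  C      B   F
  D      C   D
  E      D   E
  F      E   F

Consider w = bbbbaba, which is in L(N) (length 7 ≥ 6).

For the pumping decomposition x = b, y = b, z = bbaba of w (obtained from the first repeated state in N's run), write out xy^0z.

xy⁰z = xz = b·bbaba = bbbaba.
Reading y = b takes N from D back to D, so after x the machine is still in D, and z then leads to the accepting state E. Hence bbbaba ∈ L(N).

bbbaba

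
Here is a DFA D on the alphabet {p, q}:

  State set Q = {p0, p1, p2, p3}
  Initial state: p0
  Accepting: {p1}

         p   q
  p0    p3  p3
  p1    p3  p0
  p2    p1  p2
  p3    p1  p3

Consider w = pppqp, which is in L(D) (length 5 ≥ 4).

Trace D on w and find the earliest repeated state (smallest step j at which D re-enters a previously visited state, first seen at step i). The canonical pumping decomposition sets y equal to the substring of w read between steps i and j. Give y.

State sequence: p0 -p-> p3 -p-> p1 -p-> p3 -q-> p3 -p-> p1
First repeat at step 3: p3 was already visited.

So i = 1, j = 3, giving x = w[0:1] = p, y = w[1:3] = pp, z = w[3:5] = qp.
Check: |xy| = 3 ≤ 4 and |y| = 2 ≥ 1. Reading y takes D from p3 back to p3, so every xyⁱz is accepted.

pp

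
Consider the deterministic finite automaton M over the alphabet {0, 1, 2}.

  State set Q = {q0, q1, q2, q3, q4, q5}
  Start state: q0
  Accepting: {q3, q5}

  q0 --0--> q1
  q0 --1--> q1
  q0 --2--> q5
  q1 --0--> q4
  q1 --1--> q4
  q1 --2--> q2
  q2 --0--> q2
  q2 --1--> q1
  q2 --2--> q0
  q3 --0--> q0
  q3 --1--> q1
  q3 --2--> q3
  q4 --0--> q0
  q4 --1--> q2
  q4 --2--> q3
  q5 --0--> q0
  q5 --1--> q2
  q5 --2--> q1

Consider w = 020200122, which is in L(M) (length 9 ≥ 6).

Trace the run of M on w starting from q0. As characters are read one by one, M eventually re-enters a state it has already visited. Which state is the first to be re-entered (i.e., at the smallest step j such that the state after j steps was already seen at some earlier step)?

State sequence: q0 -0-> q1 -2-> q2 -0-> q2 -2-> q0 -0-> q1 -0-> q4 -1-> q2 -2-> q0 -2-> q5
First repeat at step 3: q2 was already visited.

The earliest repeat is at step j = 3: M is in q2, which it already visited at step i = 2.
Pumping length from the standard proof: p = 6 (the number of states). The repeated state found above gives |xy| = j ≤ 6 and |y| = j − i ≥ 1.

q2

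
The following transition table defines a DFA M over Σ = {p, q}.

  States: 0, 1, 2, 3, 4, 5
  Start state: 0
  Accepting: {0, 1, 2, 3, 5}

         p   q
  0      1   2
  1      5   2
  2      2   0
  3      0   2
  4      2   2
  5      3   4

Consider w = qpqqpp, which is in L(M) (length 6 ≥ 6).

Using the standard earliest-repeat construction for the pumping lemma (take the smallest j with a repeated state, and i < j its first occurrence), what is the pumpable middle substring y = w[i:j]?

Run of M on w = q p q q p p:
  step 0: 0  (start)
  step 1: 2  (read q: 0→2)
  step 2: 2  (read p: 2→2)   ← first repeat (2 seen earlier)
  step 3: 0  (read q: 2→0)
  step 4: 2  (read q: 0→2)
  step 5: 2  (read p: 2→2)
  step 6: 2  (read p: 2→2)

So i = 1, j = 2, giving x = w[0:1] = q, y = w[1:2] = p, z = w[2:6] = qqpp.
Check: |xy| = 2 ≤ 6 and |y| = 1 ≥ 1. Reading y takes M from 2 back to 2, so every xyⁱz is accepted.

p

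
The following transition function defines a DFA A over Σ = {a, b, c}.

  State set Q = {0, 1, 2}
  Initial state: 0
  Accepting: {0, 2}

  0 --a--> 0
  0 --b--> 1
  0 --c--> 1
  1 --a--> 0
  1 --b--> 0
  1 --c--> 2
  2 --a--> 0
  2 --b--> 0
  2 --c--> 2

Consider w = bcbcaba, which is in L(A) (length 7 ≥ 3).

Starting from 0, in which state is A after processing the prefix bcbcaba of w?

Run of A on the first 7 characters of w = b c b c a b a:
  step 0: 0  (start)
  step 1: 1  (read b: 0→1)
  step 2: 2  (read c: 1→2)
  step 3: 0  (read b: 2→0)
  step 4: 1  (read c: 0→1)
  step 5: 0  (read a: 1→0)
  step 6: 1  (read b: 0→1)
  step 7: 0  (read a: 1→0)

After reading 7 characters, A is in state 0.

0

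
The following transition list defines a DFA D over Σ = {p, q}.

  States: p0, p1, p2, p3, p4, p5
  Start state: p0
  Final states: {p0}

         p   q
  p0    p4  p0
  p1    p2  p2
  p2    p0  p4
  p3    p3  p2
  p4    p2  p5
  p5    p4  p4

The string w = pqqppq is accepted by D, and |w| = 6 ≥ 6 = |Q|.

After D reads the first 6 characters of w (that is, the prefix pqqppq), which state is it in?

p0

State sequence: p0 -p-> p4 -q-> p5 -q-> p4 -p-> p2 -p-> p0 -q-> p0

After reading 6 characters, D is in state p0.
(This kind of state-tracing is the core of the pumping-lemma construction: with 6 states, pigeonhole forces a repeat within the first 6 steps.)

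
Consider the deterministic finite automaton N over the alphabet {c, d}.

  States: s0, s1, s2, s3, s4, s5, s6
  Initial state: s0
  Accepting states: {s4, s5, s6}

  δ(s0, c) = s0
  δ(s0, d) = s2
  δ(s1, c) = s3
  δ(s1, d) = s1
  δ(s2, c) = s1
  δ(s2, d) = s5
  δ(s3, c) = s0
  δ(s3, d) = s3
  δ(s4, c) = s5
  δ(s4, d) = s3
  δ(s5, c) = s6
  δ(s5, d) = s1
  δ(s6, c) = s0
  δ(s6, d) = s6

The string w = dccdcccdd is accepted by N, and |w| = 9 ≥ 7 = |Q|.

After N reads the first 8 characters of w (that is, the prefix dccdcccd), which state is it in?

State sequence: s0 -d-> s2 -c-> s1 -c-> s3 -d-> s3 -c-> s0 -c-> s0 -c-> s0 -d-> s2

After reading 8 characters, N is in state s2.
(This kind of state-tracing is the core of the pumping-lemma construction: with 7 states, pigeonhole forces a repeat within the first 7 steps.)

s2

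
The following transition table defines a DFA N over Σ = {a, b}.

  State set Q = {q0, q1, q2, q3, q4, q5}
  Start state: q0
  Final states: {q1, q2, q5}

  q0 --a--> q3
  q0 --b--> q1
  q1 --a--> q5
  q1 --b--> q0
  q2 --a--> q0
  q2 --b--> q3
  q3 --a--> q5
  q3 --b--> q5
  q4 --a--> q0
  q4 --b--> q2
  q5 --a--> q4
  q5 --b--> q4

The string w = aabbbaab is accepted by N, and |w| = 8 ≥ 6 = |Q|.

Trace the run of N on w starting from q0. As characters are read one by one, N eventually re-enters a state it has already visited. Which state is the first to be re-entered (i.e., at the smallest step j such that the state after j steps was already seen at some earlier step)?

q3

Run of N on w = a a b b b a a b:
  step 0: q0  (start)
  step 1: q3  (read a: q0→q3)
  step 2: q5  (read a: q3→q5)
  step 3: q4  (read b: q5→q4)
  step 4: q2  (read b: q4→q2)
  step 5: q3  (read b: q2→q3)   ← first repeat (q3 seen earlier)
  step 6: q5  (read a: q3→q5)
  step 7: q4  (read a: q5→q4)
  step 8: q2  (read b: q4→q2)

The earliest repeat is at step j = 5: N is in q3, which it already visited at step i = 1.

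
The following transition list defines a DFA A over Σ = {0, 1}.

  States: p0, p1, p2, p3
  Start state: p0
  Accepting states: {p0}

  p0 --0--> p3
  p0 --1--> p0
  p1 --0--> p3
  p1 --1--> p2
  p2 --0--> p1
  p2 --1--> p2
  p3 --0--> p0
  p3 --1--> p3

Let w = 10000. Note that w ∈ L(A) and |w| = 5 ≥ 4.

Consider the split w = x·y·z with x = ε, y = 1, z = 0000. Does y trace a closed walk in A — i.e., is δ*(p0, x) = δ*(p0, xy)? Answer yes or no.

State sequence: p0 -1-> p0

After x (step 0): p0. After xy (step 1): p0.
They match, so y = 1 drives A around a cycle from p0 back to itself; pumping y any number of times keeps A in p0 before reading z, and xyⁱz ∈ L(A) for every i ≥ 0.

yes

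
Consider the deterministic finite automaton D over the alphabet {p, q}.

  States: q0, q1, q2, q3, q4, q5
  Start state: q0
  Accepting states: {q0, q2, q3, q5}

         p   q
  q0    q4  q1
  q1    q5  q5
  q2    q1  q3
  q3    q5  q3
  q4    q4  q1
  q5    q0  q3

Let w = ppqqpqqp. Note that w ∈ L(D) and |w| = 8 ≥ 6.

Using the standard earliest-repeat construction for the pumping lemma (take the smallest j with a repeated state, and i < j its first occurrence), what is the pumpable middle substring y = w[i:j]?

State sequence: q0 -p-> q4 -p-> q4 -q-> q1 -q-> q5 -p-> q0 -q-> q1 -q-> q5 -p-> q0
First repeat at step 2: q4 was already visited.

So i = 1, j = 2, giving x = w[0:1] = p, y = w[1:2] = p, z = w[2:8] = qqpqqp.
Check: |xy| = 2 ≤ 6 and |y| = 1 ≥ 1. Reading y takes D from q4 back to q4, so every xyⁱz is accepted.

p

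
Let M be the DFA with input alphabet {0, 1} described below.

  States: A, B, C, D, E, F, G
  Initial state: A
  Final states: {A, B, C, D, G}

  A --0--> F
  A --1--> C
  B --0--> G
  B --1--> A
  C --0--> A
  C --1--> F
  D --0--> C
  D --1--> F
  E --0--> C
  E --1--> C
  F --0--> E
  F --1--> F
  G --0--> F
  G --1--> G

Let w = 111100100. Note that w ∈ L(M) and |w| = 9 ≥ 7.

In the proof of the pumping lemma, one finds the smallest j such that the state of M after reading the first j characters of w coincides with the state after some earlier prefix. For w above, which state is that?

State sequence: A -1-> C -1-> F -1-> F -1-> F -0-> E -0-> C -1-> F -0-> E -0-> C
First repeat at step 3: F was already visited.

The earliest repeat is at step j = 3: M is in F, which it already visited at step i = 2.
The DFA has 7 states, so the proof of the pumping lemma guarantees a repeated state among the first 7+1 visited; the segment between the two visits is the pumpable y.

F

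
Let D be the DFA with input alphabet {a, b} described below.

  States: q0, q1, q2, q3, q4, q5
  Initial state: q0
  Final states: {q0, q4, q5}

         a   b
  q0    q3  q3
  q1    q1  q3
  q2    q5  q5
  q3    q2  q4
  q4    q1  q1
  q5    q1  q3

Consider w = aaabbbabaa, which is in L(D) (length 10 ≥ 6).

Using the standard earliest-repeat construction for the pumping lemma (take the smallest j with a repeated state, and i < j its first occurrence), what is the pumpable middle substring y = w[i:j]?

aab

Run of D on w = a a a b b b a b a a:
  step 0: q0  (start)
  step 1: q3  (read a: q0→q3)
  step 2: q2  (read a: q3→q2)
  step 3: q5  (read a: q2→q5)
  step 4: q3  (read b: q5→q3)   ← first repeat (q3 seen earlier)
  step 5: q4  (read b: q3→q4)
  step 6: q1  (read b: q4→q1)
  step 7: q1  (read a: q1→q1)
  step 8: q3  (read b: q1→q3)
  step 9: q2  (read a: q3→q2)
  step 10: q5  (read a: q2→q5)

So i = 1, j = 4, giving x = w[0:1] = a, y = w[1:4] = aab, z = w[4:10] = bbabaa.
Check: |xy| = 4 ≤ 6 and |y| = 3 ≥ 1. Reading y takes D from q3 back to q3, so every xyⁱz is accepted.
Since D has 6 states, any run of length ≥ 6 visits 6+1 states, so by pigeonhole some state repeats within the first 6 steps — that repeat gives the pumpable loop.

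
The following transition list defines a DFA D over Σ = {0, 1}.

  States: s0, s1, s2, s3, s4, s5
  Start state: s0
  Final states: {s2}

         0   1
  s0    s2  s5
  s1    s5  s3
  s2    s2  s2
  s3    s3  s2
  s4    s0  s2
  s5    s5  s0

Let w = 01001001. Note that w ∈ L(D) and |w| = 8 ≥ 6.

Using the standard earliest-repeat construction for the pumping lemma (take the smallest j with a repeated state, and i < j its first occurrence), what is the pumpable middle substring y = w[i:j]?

State sequence: s0 -0-> s2 -1-> s2 -0-> s2 -0-> s2 -1-> s2 -0-> s2 -0-> s2 -1-> s2
First repeat at step 2: s2 was already visited.

So i = 1, j = 2, giving x = w[0:1] = 0, y = w[1:2] = 1, z = w[2:8] = 001001.
Check: |xy| = 2 ≤ 6 and |y| = 1 ≥ 1. Reading y takes D from s2 back to s2, so every xyⁱz is accepted.
Pumping length from the standard proof: p = 6 (the number of states). The repeated state found above gives |xy| = j ≤ 6 and |y| = j − i ≥ 1.

1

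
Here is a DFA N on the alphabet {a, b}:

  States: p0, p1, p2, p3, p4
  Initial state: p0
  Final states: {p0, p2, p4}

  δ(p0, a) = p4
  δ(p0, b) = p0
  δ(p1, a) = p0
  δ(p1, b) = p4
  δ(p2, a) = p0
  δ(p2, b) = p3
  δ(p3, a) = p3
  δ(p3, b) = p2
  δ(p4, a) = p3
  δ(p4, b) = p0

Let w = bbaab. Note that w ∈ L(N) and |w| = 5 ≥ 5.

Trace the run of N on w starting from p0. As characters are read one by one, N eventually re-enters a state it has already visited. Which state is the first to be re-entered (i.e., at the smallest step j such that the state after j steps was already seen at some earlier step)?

p0

State sequence: p0 -b-> p0 -b-> p0 -a-> p4 -a-> p3 -b-> p2
First repeat at step 1: p0 was already visited.

The earliest repeat is at step j = 1: N is in p0, which it already visited at step i = 0.
With |Q| = 5, pigeonhole forces a state repeat no later than step 5; the substring read between the first and second visits to that state can be pumped.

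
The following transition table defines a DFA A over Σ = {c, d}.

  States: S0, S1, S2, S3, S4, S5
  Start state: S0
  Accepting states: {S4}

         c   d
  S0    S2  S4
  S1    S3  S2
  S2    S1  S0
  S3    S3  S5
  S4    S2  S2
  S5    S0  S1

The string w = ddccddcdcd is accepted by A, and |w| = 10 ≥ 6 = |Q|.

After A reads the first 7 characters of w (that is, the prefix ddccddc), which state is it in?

Run of A on the first 7 characters of w = d d c c d d c:
  step 0: S0  (start)
  step 1: S4  (read d: S0→S4)
  step 2: S2  (read d: S4→S2)
  step 3: S1  (read c: S2→S1)
  step 4: S3  (read c: S1→S3)
  step 5: S5  (read d: S3→S5)
  step 6: S1  (read d: S5→S1)
  step 7: S3  (read c: S1→S3)

After reading 7 characters, A is in state S3.

S3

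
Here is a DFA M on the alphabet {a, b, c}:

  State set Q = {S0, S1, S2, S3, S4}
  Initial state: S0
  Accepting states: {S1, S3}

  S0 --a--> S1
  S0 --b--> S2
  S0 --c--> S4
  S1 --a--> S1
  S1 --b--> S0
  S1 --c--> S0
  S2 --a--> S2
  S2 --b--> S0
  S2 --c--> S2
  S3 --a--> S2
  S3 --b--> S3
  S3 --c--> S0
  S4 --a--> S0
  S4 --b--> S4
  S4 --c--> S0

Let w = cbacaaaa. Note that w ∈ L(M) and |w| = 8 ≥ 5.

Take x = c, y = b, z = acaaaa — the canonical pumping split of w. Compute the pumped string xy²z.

xy^2z = c·b·b·acaaaa = cbbacaaaa.
Reading y = b takes M from S4 back to S4, so after x·y·y the machine is still in S4, and z then leads to the accepting state S1. Hence cbbacaaaa ∈ L(M).

cbbacaaaa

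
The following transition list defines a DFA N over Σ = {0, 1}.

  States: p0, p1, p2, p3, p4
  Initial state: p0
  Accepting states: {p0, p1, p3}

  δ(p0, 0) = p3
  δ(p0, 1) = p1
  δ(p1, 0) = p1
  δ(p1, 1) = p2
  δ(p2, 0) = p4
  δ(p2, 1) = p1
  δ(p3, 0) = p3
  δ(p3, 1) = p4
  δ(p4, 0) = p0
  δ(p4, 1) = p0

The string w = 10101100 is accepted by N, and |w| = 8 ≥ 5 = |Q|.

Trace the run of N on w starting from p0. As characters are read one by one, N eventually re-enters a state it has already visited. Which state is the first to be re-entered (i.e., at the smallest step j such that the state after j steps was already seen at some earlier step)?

Run of N on w = 1 0 1 0 1 1 0 0:
  step 0: p0  (start)
  step 1: p1  (read 1: p0→p1)
  step 2: p1  (read 0: p1→p1)   ← first repeat (p1 seen earlier)
  step 3: p2  (read 1: p1→p2)
  step 4: p4  (read 0: p2→p4)
  step 5: p0  (read 1: p4→p0)
  step 6: p1  (read 1: p0→p1)
  step 7: p1  (read 0: p1→p1)
  step 8: p1  (read 0: p1→p1)

The earliest repeat is at step j = 2: N is in p1, which it already visited at step i = 1.

p1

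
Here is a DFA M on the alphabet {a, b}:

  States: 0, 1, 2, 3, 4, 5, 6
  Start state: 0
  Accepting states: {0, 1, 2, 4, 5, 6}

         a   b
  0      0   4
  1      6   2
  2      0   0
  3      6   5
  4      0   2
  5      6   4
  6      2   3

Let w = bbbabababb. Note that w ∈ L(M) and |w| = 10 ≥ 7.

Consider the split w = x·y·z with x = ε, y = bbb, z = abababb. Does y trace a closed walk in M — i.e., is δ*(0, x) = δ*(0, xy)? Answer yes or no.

yes

Run of M on the first 3 characters of w = b b b:
  step 0: 0  (start)
  step 1: 4  (read b: 0→4)
  step 2: 2  (read b: 4→2)
  step 3: 0  (read b: 2→0)

After x (step 0): 0. After xy (step 3): 0.
They match, so y = bbb drives M around a cycle from 0 back to itself; pumping y any number of times keeps M in 0 before reading z, and xyⁱz ∈ L(M) for every i ≥ 0.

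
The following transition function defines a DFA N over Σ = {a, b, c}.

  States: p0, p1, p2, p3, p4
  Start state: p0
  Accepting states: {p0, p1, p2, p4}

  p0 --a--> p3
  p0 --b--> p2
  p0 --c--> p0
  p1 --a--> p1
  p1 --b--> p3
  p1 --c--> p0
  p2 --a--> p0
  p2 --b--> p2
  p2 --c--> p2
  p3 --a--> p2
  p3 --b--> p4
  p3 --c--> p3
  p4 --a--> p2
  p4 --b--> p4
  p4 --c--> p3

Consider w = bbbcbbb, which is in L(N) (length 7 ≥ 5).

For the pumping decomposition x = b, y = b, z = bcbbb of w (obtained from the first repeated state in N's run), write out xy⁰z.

bbcbbb

xy⁰z = xz = b·bcbbb = bbcbbb.
Reading y = b takes N from p2 back to p2, so after x the machine is still in p2, and z then leads to the accepting state p2. Hence bbcbbb ∈ L(N).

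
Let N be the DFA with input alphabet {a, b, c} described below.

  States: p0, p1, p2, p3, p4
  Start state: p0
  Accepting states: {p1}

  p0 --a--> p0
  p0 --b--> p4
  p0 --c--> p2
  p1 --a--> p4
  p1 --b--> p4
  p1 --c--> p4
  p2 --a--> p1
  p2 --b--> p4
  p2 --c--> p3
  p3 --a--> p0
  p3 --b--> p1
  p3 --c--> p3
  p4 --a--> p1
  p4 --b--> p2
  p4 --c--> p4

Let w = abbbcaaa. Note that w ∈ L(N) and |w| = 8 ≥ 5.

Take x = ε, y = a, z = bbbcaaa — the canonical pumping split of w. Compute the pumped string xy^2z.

xy^2z = ε·a·a·bbbcaaa = aabbbcaaa.
Reading y = a takes N from p0 back to p0, so after x·y·y the machine is still in p0, and z then leads to the accepting state p1. Hence aabbbcaaa ∈ L(N).

aabbbcaaa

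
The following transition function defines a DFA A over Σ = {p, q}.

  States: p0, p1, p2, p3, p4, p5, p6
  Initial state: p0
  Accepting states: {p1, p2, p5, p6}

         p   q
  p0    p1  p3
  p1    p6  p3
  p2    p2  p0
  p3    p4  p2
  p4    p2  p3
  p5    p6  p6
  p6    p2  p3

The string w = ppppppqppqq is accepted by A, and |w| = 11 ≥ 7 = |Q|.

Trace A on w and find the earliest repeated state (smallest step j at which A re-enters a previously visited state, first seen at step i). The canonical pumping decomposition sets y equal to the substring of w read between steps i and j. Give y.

p

State sequence: p0 -p-> p1 -p-> p6 -p-> p2 -p-> p2 -p-> p2 -p-> p2 -q-> p0 -p-> p1 -p-> p6 -q-> p3 -q-> p2
First repeat at step 4: p2 was already visited.

So i = 3, j = 4, giving x = w[0:3] = ppp, y = w[3:4] = p, z = w[4:11] = ppqppqq.
Check: |xy| = 4 ≤ 7 and |y| = 1 ≥ 1. Reading y takes A from p2 back to p2, so every xyⁱz is accepted.
Since A has 7 states, any run of length ≥ 7 visits 7+1 states, so by pigeonhole some state repeats within the first 7 steps — that repeat gives the pumpable loop.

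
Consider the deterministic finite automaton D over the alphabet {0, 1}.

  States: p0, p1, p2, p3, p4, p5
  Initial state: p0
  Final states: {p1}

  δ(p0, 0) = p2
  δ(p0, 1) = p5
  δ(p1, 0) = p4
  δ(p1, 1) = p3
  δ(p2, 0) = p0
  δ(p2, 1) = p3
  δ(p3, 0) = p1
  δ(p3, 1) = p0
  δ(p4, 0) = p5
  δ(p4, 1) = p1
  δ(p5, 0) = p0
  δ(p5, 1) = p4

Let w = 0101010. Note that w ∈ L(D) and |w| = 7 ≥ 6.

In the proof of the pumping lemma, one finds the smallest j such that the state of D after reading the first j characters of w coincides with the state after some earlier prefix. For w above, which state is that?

Run of D on w = 0 1 0 1 0 1 0:
  step 0: p0  (start)
  step 1: p2  (read 0: p0→p2)
  step 2: p3  (read 1: p2→p3)
  step 3: p1  (read 0: p3→p1)
  step 4: p3  (read 1: p1→p3)   ← first repeat (p3 seen earlier)
  step 5: p1  (read 0: p3→p1)
  step 6: p3  (read 1: p1→p3)
  step 7: p1  (read 0: p3→p1)

The earliest repeat is at step j = 4: D is in p3, which it already visited at step i = 2.

p3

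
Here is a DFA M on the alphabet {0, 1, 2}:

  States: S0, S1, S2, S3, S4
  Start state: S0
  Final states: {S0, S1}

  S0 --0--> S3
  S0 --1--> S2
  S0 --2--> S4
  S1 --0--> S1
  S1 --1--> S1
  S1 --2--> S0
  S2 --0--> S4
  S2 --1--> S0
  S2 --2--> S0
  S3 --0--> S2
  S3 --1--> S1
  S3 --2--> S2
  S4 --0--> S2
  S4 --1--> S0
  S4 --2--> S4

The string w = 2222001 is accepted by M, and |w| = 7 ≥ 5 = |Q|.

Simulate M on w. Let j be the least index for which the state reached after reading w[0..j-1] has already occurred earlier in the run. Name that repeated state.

Run of M on w = 2 2 2 2 0 0 1:
  step 0: S0  (start)
  step 1: S4  (read 2: S0→S4)
  step 2: S4  (read 2: S4→S4)   ← first repeat (S4 seen earlier)
  step 3: S4  (read 2: S4→S4)
  step 4: S4  (read 2: S4→S4)
  step 5: S2  (read 0: S4→S2)
  step 6: S4  (read 0: S2→S4)
  step 7: S0  (read 1: S4→S0)

The earliest repeat is at step j = 2: M is in S4, which it already visited at step i = 1.

S4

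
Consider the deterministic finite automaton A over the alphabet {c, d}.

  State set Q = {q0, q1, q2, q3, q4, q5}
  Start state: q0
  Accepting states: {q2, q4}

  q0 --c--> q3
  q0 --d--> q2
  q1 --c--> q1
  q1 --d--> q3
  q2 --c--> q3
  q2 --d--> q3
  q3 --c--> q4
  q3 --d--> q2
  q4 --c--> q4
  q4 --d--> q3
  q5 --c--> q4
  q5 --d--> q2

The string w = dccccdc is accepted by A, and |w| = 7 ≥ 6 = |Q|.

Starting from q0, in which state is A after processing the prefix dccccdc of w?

q4

Run of A on the first 7 characters of w = d c c c c d c:
  step 0: q0  (start)
  step 1: q2  (read d: q0→q2)
  step 2: q3  (read c: q2→q3)
  step 3: q4  (read c: q3→q4)
  step 4: q4  (read c: q4→q4)
  step 5: q4  (read c: q4→q4)
  step 6: q3  (read d: q4→q3)
  step 7: q4  (read c: q3→q4)

After reading 7 characters, A is in state q4.
(This kind of state-tracing is the core of the pumping-lemma construction: with 6 states, pigeonhole forces a repeat within the first 6 steps.)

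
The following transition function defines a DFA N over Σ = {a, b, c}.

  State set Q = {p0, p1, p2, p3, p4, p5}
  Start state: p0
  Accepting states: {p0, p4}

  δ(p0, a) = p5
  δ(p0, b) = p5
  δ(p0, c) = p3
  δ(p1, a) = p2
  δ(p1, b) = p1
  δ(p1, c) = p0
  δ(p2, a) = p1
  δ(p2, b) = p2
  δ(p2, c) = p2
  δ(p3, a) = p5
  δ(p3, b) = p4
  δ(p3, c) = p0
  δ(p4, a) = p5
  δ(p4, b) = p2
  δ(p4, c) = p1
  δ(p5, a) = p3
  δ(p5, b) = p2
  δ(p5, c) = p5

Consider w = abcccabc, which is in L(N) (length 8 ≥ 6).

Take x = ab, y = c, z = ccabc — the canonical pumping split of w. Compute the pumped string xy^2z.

xy^2z = ab·c·c·ccabc = abccccabc.
Reading y = c takes N from p2 back to p2, so after x·y·y the machine is still in p2, and z then leads to the accepting state p0. Hence abccccabc ∈ L(N).

abccccabc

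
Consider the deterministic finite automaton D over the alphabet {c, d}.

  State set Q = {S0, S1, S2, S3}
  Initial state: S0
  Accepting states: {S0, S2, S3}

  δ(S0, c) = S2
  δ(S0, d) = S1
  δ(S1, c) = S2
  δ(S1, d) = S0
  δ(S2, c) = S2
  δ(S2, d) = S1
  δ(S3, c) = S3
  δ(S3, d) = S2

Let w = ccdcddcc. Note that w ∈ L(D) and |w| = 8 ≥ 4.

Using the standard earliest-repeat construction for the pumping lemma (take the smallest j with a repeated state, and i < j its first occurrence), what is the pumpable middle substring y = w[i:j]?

c

Run of D on w = c c d c d d c c:
  step 0: S0  (start)
  step 1: S2  (read c: S0→S2)
  step 2: S2  (read c: S2→S2)   ← first repeat (S2 seen earlier)
  step 3: S1  (read d: S2→S1)
  step 4: S2  (read c: S1→S2)
  step 5: S1  (read d: S2→S1)
  step 6: S0  (read d: S1→S0)
  step 7: S2  (read c: S0→S2)
  step 8: S2  (read c: S2→S2)

So i = 1, j = 2, giving x = w[0:1] = c, y = w[1:2] = c, z = w[2:8] = dcddcc.
Check: |xy| = 2 ≤ 4 and |y| = 1 ≥ 1. Reading y takes D from S2 back to S2, so every xyⁱz is accepted.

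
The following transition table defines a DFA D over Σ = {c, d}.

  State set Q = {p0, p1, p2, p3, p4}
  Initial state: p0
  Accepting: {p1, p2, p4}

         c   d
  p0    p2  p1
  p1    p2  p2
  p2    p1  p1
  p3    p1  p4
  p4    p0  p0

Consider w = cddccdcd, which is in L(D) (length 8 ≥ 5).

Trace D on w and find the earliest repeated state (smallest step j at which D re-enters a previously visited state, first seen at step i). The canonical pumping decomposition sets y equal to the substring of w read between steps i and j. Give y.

dd

Run of D on w = c d d c c d c d:
  step 0: p0  (start)
  step 1: p2  (read c: p0→p2)
  step 2: p1  (read d: p2→p1)
  step 3: p2  (read d: p1→p2)   ← first repeat (p2 seen earlier)
  step 4: p1  (read c: p2→p1)
  step 5: p2  (read c: p1→p2)
  step 6: p1  (read d: p2→p1)
  step 7: p2  (read c: p1→p2)
  step 8: p1  (read d: p2→p1)

So i = 1, j = 3, giving x = w[0:1] = c, y = w[1:3] = dd, z = w[3:8] = ccdcd.
Check: |xy| = 3 ≤ 5 and |y| = 2 ≥ 1. Reading y takes D from p2 back to p2, so every xyⁱz is accepted.
The DFA has 5 states, so the proof of the pumping lemma guarantees a repeated state among the first 5+1 visited; the segment between the two visits is the pumpable y.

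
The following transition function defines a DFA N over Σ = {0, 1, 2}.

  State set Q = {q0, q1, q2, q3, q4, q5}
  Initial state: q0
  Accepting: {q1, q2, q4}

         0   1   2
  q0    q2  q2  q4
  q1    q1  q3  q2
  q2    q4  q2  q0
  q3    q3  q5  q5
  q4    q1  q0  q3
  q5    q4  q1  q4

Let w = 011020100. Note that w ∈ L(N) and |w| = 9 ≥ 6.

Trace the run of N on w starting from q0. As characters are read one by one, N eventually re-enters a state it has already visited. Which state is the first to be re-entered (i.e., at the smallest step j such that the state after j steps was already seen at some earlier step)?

q2

Run of N on w = 0 1 1 0 2 0 1 0 0:
  step 0: q0  (start)
  step 1: q2  (read 0: q0→q2)
  step 2: q2  (read 1: q2→q2)   ← first repeat (q2 seen earlier)
  step 3: q2  (read 1: q2→q2)
  step 4: q4  (read 0: q2→q4)
  step 5: q3  (read 2: q4→q3)
  step 6: q3  (read 0: q3→q3)
  step 7: q5  (read 1: q3→q5)
  step 8: q4  (read 0: q5→q4)
  step 9: q1  (read 0: q4→q1)

The earliest repeat is at step j = 2: N is in q2, which it already visited at step i = 1.
Pumping length from the standard proof: p = 6 (the number of states). The repeated state found above gives |xy| = j ≤ 6 and |y| = j − i ≥ 1.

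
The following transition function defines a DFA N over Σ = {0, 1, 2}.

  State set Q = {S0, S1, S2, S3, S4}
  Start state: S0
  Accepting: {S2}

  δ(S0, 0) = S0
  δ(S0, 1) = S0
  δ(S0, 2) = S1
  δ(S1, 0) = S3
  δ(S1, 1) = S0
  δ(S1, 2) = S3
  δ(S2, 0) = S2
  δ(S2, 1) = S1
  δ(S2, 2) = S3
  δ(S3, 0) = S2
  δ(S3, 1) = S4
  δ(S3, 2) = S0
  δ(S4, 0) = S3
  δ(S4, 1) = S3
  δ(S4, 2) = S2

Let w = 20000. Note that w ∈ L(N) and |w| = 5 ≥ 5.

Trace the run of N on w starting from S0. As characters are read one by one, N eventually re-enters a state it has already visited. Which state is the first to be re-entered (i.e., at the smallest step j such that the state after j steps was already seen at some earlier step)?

Run of N on w = 2 0 0 0 0:
  step 0: S0  (start)
  step 1: S1  (read 2: S0→S1)
  step 2: S3  (read 0: S1→S3)
  step 3: S2  (read 0: S3→S2)
  step 4: S2  (read 0: S2→S2)   ← first repeat (S2 seen earlier)
  step 5: S2  (read 0: S2→S2)

The earliest repeat is at step j = 4: N is in S2, which it already visited at step i = 3.
Since N has 5 states, any run of length ≥ 5 visits 5+1 states, so by pigeonhole some state repeats within the first 5 steps — that repeat gives the pumpable loop.

S2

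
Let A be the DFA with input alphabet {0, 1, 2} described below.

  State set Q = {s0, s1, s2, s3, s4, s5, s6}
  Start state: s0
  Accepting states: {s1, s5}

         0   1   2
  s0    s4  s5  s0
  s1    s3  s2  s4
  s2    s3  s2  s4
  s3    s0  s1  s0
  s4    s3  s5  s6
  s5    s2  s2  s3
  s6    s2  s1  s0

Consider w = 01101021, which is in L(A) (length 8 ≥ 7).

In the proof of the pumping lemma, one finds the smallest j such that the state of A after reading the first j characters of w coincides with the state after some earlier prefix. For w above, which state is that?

s3

State sequence: s0 -0-> s4 -1-> s5 -1-> s2 -0-> s3 -1-> s1 -0-> s3 -2-> s0 -1-> s5
First repeat at step 6: s3 was already visited.

The earliest repeat is at step j = 6: A is in s3, which it already visited at step i = 4.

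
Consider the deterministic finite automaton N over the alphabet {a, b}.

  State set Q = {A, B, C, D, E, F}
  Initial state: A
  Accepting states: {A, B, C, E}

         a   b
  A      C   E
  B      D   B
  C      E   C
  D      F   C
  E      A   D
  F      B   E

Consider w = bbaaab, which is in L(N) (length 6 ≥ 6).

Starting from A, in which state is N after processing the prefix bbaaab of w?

State sequence: A -b-> E -b-> D -a-> F -a-> B -a-> D -b-> C

After reading 6 characters, N is in state C.

C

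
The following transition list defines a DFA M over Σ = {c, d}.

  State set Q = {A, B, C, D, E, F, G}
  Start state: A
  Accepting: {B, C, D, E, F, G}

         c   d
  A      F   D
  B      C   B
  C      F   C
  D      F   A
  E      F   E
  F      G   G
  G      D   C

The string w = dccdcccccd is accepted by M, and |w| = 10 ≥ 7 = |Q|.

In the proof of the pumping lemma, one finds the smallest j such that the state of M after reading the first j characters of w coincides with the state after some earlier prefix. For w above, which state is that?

State sequence: A -d-> D -c-> F -c-> G -d-> C -c-> F -c-> G -c-> D -c-> F -c-> G -d-> C
First repeat at step 5: F was already visited.

The earliest repeat is at step j = 5: M is in F, which it already visited at step i = 2.
Pumping length from the standard proof: p = 7 (the number of states). The repeated state found above gives |xy| = j ≤ 7 and |y| = j − i ≥ 1.

F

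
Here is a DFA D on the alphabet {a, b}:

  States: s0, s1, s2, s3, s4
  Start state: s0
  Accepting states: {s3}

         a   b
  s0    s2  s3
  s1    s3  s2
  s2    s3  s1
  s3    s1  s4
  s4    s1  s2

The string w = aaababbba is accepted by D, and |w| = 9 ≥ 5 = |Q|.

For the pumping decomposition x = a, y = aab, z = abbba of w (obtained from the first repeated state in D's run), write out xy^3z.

xy^3z = a·aab·aab·aab·abbba = aaabaabaababbba.
Reading y = aab takes D from s2 back to s2, so after x·y·y·y the machine is still in s2, and z then leads to the accepting state s3. Hence aaabaabaababbba ∈ L(D).

aaabaabaababbba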